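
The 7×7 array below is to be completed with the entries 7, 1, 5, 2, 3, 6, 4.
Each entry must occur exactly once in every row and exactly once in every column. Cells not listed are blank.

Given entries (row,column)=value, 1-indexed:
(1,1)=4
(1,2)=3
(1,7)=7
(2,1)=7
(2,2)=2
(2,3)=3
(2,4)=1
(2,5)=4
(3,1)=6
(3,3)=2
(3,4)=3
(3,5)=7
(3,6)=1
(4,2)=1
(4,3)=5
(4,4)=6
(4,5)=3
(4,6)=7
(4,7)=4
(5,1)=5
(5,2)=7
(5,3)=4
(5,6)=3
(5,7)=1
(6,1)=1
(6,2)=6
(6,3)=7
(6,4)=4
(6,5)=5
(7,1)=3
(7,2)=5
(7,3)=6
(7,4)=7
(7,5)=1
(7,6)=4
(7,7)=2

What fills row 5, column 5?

Row 1, column 3: row 1 has {7, 3, 4} and column 3 has {7, 5, 2, 3, 6, 4}, leaving only 1.
Row 3, column 2: row 3 has {7, 1, 2, 3, 6} and column 2 has {7, 1, 5, 2, 3, 6}, leaving only 4.
Row 3, column 7: row 3 has {7, 1, 2, 3, 6, 4} and column 7 has {7, 1, 2, 4}, leaving only 5.
Row 2, column 7: row 2 has {7, 1, 2, 3, 4} and column 7 has {7, 1, 5, 2, 4}, leaving only 6.
Row 2, column 6: row 2 has {7, 1, 2, 3, 6, 4} and column 6 has {7, 1, 3, 4}, leaving only 5.
Row 4, column 1: row 4 has {7, 1, 5, 3, 6, 4} and column 1 has {7, 1, 5, 3, 6, 4}, leaving only 2.
Row 5, column 4: row 5 has {7, 1, 5, 3, 4} and column 4 has {7, 1, 3, 6, 4}, leaving only 2.
Row 5 already has {7, 1, 5, 2, 3, 4} and column 5 already has {7, 1, 5, 3, 4}, so row 5, column 5 must be 6.

6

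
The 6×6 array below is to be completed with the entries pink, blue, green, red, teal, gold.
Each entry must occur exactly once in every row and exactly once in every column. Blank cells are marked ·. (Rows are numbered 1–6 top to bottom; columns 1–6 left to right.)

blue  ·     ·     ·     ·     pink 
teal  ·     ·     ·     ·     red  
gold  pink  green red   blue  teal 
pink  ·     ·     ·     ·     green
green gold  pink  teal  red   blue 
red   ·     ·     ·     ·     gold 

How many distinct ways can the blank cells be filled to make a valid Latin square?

Row 1, column 2: eliminating its row and column leaves {green, red, teal}.
Row 1, column 3: eliminating its row and column leaves {red, teal, gold}.
Row 1, column 4: eliminating its row and column leaves {green, gold}.
Row 1, column 5: eliminating its row and column leaves {green, teal, gold}.
Row 2, column 2: eliminating its row and column leaves {blue, green}.
Row 2, column 3: eliminating its row and column leaves {blue, gold}.
Row 2, column 4: eliminating its row and column leaves {pink, blue, green, gold}.
Row 2, column 5: eliminating its row and column leaves {pink, green, gold}.
Row 4, column 2: eliminating its row and column leaves {blue, red, teal}.
Row 4, column 3: eliminating its row and column leaves {blue, red, teal, gold}.
Row 4, column 4: eliminating its row and column leaves {blue, gold}.
Row 4, column 5: eliminating its row and column leaves {teal, gold}.
Row 6, column 2: eliminating its row and column leaves {blue, green, teal}.
Row 6, column 3: eliminating its row and column leaves {blue, teal}.
Row 6, column 4: eliminating its row and column leaves {pink, blue, green}.
Row 6, column 5: eliminating its row and column leaves {pink, green, teal}.
Enumerating the assignments across these blanks that avoid any row or column repeat gives 10 completions.

10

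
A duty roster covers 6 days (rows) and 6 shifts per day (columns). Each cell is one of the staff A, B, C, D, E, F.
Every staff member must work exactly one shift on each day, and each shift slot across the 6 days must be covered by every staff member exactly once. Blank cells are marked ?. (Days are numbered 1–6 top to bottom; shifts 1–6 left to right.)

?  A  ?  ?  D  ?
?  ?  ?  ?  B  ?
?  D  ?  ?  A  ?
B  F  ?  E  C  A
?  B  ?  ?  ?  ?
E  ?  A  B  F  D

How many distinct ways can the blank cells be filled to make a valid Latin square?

16

Day 1, shift 1: eliminating its day and shift leaves {C, F}.
Day 1, shift 3: eliminating its day and shift leaves {B, C, E, F}.
Day 1, shift 4: eliminating its day and shift leaves {C, F}.
Day 1, shift 6: eliminating its day and shift leaves {B, C, E, F}.
Day 2, shift 1: eliminating its day and shift leaves {A, C, D, F}.
Day 2, shift 2: eliminating its day and shift leaves {C, E}.
Day 2, shift 3: eliminating its day and shift leaves {C, D, E, F}.
Day 2, shift 4: eliminating its day and shift leaves {A, C, D, F}.
Day 2, shift 6: eliminating its day and shift leaves {C, E, F}.
Day 3, shift 1: eliminating its day and shift leaves {C, F}.
Day 3, shift 3: eliminating its day and shift leaves {B, C, E, F}.
Day 3, shift 4: eliminating its day and shift leaves {C, F}.
Day 3, shift 6: eliminating its day and shift leaves {B, C, E, F}.
Day 4, shift 3: eliminating its day and shift leaves {D}.
Day 5, shift 1: eliminating its day and shift leaves {A, C, D, F}.
Day 5, shift 3: eliminating its day and shift leaves {C, D, E, F}.
Day 5, shift 4: eliminating its day and shift leaves {A, C, D, F}.
Day 5, shift 5: eliminating its day and shift leaves {E}.
Day 5, shift 6: eliminating its day and shift leaves {C, E, F}.
Day 6, shift 2: eliminating its day and shift leaves {C}.
Enumerating the assignments across these blanks that avoid any day or shift repeat gives 16 completions.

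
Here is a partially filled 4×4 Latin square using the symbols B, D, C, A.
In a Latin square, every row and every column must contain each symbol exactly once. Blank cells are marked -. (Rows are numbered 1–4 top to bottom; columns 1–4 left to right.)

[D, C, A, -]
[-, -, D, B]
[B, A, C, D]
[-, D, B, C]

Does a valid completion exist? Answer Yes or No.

Row 1, column 4: row 1 together with column 4 already contain {B, D, C, A} — every symbol — so nothing can go there. The grid has no valid completion.

No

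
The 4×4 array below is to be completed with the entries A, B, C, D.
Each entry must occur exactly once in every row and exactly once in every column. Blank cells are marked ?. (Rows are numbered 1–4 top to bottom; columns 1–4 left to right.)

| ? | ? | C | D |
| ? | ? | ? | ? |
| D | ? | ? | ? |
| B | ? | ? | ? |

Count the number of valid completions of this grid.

Row 1, column 1: eliminating its row and column leaves {A}.
Row 1, column 2: eliminating its row and column leaves {A, B}.
Row 2, column 1: eliminating its row and column leaves {A, C}.
Row 2, column 2: eliminating its row and column leaves {A, B, C, D}.
Row 2, column 3: eliminating its row and column leaves {A, B, D}.
Row 2, column 4: eliminating its row and column leaves {A, B, C}.
Row 3, column 2: eliminating its row and column leaves {A, B, C}.
Row 3, column 3: eliminating its row and column leaves {A, B}.
Row 3, column 4: eliminating its row and column leaves {A, B, C}.
Row 4, column 2: eliminating its row and column leaves {A, C, D}.
Row 4, column 3: eliminating its row and column leaves {A, D}.
Row 4, column 4: eliminating its row and column leaves {A, C}.
Enumerating the assignments across these blanks that avoid any row or column repeat gives 4 completions.

4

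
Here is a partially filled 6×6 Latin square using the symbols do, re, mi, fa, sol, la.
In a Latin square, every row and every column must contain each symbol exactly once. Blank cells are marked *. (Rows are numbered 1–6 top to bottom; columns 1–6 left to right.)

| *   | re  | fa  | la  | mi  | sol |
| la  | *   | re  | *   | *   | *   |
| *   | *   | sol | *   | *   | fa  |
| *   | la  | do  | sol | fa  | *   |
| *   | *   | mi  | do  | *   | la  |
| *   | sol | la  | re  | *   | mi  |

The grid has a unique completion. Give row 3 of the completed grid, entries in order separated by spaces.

re do sol mi la fa

Row 3, column 4: row 3 has {fa, sol} and column 4 has {do, re, sol, la}, leaving only mi.
Row 3, column 2: row 3 has {mi, fa, sol} and column 2 has {re, sol, la}, leaving only do.
Row 3, column 1: row 3 has {do, mi, fa, sol} and column 1 has {la}, leaving only re.
Row 3, column 5: row 3 has {do, re, mi, fa, sol} and column 5 has {mi, fa}, leaving only la.
So row 3 reads: re do sol mi la fa.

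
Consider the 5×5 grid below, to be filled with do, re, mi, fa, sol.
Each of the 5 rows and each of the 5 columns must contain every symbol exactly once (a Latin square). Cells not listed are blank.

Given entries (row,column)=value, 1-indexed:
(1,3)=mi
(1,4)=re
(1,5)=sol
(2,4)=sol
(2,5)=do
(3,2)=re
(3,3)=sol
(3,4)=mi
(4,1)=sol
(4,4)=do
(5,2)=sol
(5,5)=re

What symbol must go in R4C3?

re

Row 3, column 5: row 3 has {re, mi, sol} and column 5 has {do, re, sol}, leaving only fa.
Row 3, column 1: row 3 has {re, mi, fa, sol} and column 1 has {sol}, leaving only do.
Row 1, column 1: row 1 has {re, mi, sol} and column 1 has {do, sol}, leaving only fa.
Row 1, column 2: row 1 has {re, mi, fa, sol} and column 2 has {re, sol}, leaving only do.
Row 4, column 5: row 4 has {do, sol} and column 5 has {do, re, fa, sol}, leaving only mi.
Row 4, column 2: row 4 has {do, mi, sol} and column 2 has {do, re, sol}, leaving only fa.
Row 4 already has {do, mi, fa, sol} and column 3 already has {mi, sol}, so row 4, column 3 must be re.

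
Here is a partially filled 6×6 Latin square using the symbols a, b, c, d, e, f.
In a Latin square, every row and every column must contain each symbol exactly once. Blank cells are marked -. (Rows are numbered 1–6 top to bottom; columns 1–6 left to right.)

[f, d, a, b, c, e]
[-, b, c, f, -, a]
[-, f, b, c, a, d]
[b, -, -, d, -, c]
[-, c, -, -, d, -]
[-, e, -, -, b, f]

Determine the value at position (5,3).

Row 2, column 5: row 2 has {a, b, c, f} and column 5 has {a, b, c, d}, leaving only e.
Row 2, column 1: row 2 has {a, b, c, e, f} and column 1 has {b, f}, leaving only d.
Row 3, column 1: row 3 has {a, b, c, d, f} and column 1 has {b, d, f}, leaving only e.
Row 4, column 2: row 4 has {b, c, d} and column 2 has {b, c, d, e, f}, leaving only a.
Row 4, column 5: row 4 has {a, b, c, d} and column 5 has {a, b, c, d, e}, leaving only f.
Row 4, column 3: row 4 has {a, b, c, d, f} and column 3 has {a, b, c}, leaving only e.
Row 5 already has {c, d} and column 3 already has {a, b, c, e}, so row 5, column 3 must be f.

f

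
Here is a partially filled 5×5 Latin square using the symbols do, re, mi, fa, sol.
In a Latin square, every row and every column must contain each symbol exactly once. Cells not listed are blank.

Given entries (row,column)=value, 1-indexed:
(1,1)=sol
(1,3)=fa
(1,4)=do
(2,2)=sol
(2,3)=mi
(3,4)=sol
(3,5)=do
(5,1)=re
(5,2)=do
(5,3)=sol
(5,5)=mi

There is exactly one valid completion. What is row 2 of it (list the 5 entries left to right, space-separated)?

do sol mi re fa

Row 1, column 5: row 1 has {do, fa, sol} and column 5 has {do, mi}, leaving only re.
Row 2, column 5: row 2 has {mi, sol} and column 5 has {do, re, mi}, leaving only fa.
Row 2, column 1: row 2 has {mi, fa, sol} and column 1 has {re, sol}, leaving only do.
Row 2, column 4: row 2 has {do, mi, fa, sol} and column 4 has {do, sol}, leaving only re.
So row 2 reads: do sol mi re fa.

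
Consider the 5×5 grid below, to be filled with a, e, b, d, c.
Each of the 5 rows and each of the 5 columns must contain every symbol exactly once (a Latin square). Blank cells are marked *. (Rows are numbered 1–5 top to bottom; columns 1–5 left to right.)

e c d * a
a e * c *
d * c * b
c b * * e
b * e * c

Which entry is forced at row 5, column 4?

a

Row 1, column 4: row 1 has {a, e, d, c} and column 4 has {c}, leaving only b.
Row 2, column 3: row 2 has {a, e, c} and column 3 has {e, d, c}, leaving only b.
Row 2, column 5: row 2 has {a, e, b, c} and column 5 has {a, e, b, c}, leaving only d.
Row 3, column 2: row 3 has {b, d, c} and column 2 has {e, b, c}, leaving only a.
Row 3, column 4: row 3 has {a, b, d, c} and column 4 has {b, c}, leaving only e.
Row 4, column 3: row 4 has {e, b, c} and column 3 has {e, b, d, c}, leaving only a.
Row 4, column 4: row 4 has {a, e, b, c} and column 4 has {e, b, c}, leaving only d.
Row 5 already has {e, b, c} and column 4 already has {e, b, d, c}, so row 5, column 4 must be a.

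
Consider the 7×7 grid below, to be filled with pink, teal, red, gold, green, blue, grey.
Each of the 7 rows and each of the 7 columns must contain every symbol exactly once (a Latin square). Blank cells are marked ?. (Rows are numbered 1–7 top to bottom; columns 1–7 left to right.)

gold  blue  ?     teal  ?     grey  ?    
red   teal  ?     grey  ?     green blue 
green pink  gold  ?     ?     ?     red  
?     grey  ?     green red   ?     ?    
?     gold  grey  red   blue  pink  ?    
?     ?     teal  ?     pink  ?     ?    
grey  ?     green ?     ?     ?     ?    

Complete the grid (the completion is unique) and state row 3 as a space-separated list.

Row 3, column 4: row 3 has {pink, red, gold, green} and column 4 has {teal, red, green, grey}, leaving only blue.
Row 3, column 6: row 3 has {pink, red, gold, green, blue} and column 6 has {pink, green, grey}, leaving only teal.
Row 3, column 5: row 3 has {pink, teal, red, gold, green, blue} and column 5 has {pink, red, blue}, leaving only grey.
So row 3 reads: green pink gold blue grey teal red.

green pink gold blue grey teal red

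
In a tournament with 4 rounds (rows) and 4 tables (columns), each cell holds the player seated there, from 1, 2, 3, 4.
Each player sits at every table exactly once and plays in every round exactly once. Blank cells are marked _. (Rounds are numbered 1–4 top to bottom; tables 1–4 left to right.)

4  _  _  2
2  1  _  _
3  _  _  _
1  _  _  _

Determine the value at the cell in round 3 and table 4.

1

Round 1, table 2: round 1 has {2, 4} and table 2 has {1}, leaving only 3.
Round 1, table 3: round 1 has {2, 3, 4} and table 3 has {}, leaving only 1.
Round 3, table 4 is narrowed to {1, 4}.
If it were 4, then round 4, table 4 would be left with no valid symbol.
So round 3, table 4 must be 1.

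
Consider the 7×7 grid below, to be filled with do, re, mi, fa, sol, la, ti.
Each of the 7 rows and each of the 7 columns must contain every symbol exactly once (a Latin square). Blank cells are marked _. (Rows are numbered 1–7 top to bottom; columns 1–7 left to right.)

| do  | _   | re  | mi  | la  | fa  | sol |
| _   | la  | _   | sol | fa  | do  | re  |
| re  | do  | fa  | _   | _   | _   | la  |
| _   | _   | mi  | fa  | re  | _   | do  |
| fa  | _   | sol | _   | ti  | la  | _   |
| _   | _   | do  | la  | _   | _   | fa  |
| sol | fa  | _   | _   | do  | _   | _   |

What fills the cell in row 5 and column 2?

re

Row 1, column 2: row 1 has {do, re, mi, fa, sol, la} and column 2 has {do, fa, la}, leaving only ti.
Row 2, column 3: row 2 has {do, re, fa, sol, la} and column 3 has {do, re, mi, fa, sol}, leaving only ti.
Row 2, column 1: row 2 has {do, re, fa, sol, la, ti} and column 1 has {do, re, fa, sol}, leaving only mi.
Row 3, column 4: row 3 has {do, re, fa, la} and column 4 has {mi, fa, sol, la}, leaving only ti.
Row 4, column 2: row 4 has {do, re, mi, fa} and column 2 has {do, fa, la, ti}, leaving only sol.
Row 4, column 6: row 4 has {do, re, mi, fa, sol} and column 6 has {do, fa, la}, leaving only ti.
Row 4, column 1: row 4 has {do, re, mi, fa, sol, ti} and column 1 has {do, re, mi, fa, sol}, leaving only la.
Row 5, column 7: row 5 has {fa, sol, la, ti} and column 7 has {do, re, fa, sol, la}, leaving only mi.
Row 5 already has {mi, fa, sol, la, ti} and column 2 already has {do, fa, sol, la, ti}, so row 5, column 2 must be re.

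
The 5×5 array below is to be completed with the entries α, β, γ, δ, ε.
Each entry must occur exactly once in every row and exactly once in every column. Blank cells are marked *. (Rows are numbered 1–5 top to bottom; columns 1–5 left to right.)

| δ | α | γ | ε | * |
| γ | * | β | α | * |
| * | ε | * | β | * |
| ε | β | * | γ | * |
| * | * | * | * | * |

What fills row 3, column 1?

Row 3 already has {β, ε} and column 1 already has {γ, δ, ε}, so row 3, column 1 must be α.

α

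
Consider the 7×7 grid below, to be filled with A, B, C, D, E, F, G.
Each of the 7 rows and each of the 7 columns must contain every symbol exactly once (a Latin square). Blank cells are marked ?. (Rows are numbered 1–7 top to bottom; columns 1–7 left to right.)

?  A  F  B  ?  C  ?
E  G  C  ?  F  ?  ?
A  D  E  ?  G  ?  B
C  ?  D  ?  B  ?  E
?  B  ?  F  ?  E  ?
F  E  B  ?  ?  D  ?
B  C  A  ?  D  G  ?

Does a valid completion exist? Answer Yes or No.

No row or column among the givens repeats a symbol, and propagating forced cells runs into no contradiction.
One valid completion exists (for instance, G A F B E C D / E G C D F B A / A D E C G F B / C F D G B A E / D B G F A E C / F E B A C D G / B C A E D G F).

Yes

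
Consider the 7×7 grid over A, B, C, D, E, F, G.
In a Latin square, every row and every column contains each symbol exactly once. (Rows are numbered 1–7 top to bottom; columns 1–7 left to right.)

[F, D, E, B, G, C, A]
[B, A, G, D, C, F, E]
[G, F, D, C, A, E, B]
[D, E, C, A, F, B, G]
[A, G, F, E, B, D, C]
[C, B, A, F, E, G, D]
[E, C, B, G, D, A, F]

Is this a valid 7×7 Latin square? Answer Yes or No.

Each row is a permutation of the 7 symbols, and so is each column.

Yes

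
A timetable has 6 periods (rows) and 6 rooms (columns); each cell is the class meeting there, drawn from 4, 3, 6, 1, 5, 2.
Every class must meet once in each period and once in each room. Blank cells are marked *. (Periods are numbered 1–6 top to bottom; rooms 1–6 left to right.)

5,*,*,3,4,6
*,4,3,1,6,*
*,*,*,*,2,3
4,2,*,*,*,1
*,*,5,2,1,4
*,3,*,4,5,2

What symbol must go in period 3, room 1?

Period 1, room 2: period 1 has {4, 3, 6, 5} and room 2 has {4, 3, 2}, leaving only 1.
Period 1, room 3: period 1 has {4, 3, 6, 1, 5} and room 3 has {3, 5}, leaving only 2.
Period 2, room 1: period 2 has {4, 3, 6, 1} and room 1 has {4, 5}, leaving only 2.
Period 2, room 6: period 2 has {4, 3, 6, 1, 2} and room 6 has {4, 3, 6, 1, 2}, leaving only 5.
Period 4, room 3: period 4 has {4, 1, 2} and room 3 has {3, 5, 2}, leaving only 6.
Period 4, room 4: period 4 has {4, 6, 1, 2} and room 4 has {4, 3, 1, 2}, leaving only 5.
Period 3, room 4: period 3 has {3, 2} and room 4 has {4, 3, 1, 5, 2}, leaving only 6.
Period 3 already has {3, 6, 2} and room 1 already has {4, 5, 2}, so period 3, room 1 must be 1.

1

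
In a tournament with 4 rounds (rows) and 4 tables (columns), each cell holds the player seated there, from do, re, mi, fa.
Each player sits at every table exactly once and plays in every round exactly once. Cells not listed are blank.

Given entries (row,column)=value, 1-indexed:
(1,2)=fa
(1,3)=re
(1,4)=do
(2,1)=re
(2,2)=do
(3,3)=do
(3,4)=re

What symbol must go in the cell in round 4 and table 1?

Round 1, table 1: round 1 has {do, re, fa} and table 1 has {re}, leaving only mi.
Round 3, table 1: round 3 has {do, re} and table 1 has {re, mi}, leaving only fa.
Round 4 already has {} and table 1 already has {re, mi, fa}, so round 4, table 1 must be do.

do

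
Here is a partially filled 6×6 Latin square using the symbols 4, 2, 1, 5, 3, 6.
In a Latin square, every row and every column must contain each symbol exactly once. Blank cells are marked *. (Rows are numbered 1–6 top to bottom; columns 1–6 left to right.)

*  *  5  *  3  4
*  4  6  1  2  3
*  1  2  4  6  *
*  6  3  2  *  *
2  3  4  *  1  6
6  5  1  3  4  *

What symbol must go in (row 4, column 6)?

1

Row 1, column 1: row 1 has {4, 5, 3} and column 1 has {2, 6}, leaving only 1.
Row 1, column 2: row 1 has {4, 1, 5, 3} and column 2 has {4, 1, 5, 3, 6}, leaving only 2.
Row 1, column 4: row 1 has {4, 2, 1, 5, 3} and column 4 has {4, 2, 1, 3}, leaving only 6.
Row 2, column 1: row 2 has {4, 2, 1, 3, 6} and column 1 has {2, 1, 6}, leaving only 5.
Row 3, column 1: row 3 has {4, 2, 1, 6} and column 1 has {2, 1, 5, 6}, leaving only 3.
Row 3, column 6: row 3 has {4, 2, 1, 3, 6} and column 6 has {4, 3, 6}, leaving only 5.
Row 4 already has {2, 3, 6} and column 6 already has {4, 5, 3, 6}, so row 4, column 6 must be 1.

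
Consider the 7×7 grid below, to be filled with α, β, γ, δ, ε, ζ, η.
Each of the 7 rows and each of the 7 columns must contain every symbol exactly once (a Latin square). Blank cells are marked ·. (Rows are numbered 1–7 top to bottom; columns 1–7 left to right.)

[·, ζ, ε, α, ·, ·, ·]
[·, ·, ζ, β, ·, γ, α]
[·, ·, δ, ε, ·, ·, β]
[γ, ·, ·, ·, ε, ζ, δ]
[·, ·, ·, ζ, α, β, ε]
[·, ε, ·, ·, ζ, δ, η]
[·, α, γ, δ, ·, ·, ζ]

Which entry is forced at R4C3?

α

Row 1, column 6: row 1 has {α, ε, ζ} and column 6 has {β, γ, δ, ζ}, leaving only η.
Row 1, column 7: row 1 has {α, ε, ζ, η} and column 7 has {α, β, δ, ε, ζ, η}, leaving only γ.
Row 3, column 6: row 3 has {β, δ, ε} and column 6 has {β, γ, δ, ζ, η}, leaving only α.
Row 4, column 4: row 4 has {γ, δ, ε, ζ} and column 4 has {α, β, δ, ε, ζ}, leaving only η.
Row 4, column 2: row 4 has {γ, δ, ε, ζ, η} and column 2 has {α, ε, ζ}, leaving only β.
Row 4 already has {β, γ, δ, ε, ζ, η} and column 3 already has {γ, δ, ε, ζ}, so row 4, column 3 must be α.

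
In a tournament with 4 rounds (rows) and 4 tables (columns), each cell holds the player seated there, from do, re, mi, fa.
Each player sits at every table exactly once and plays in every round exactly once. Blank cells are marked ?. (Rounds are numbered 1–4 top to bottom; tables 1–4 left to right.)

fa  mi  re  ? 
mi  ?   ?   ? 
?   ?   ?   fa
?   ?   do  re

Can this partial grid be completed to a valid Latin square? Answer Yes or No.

Round 4, table 1: round 4 together with table 1 already contain {do, re, mi, fa} — every symbol — so nothing can go there. The grid has no valid completion.

No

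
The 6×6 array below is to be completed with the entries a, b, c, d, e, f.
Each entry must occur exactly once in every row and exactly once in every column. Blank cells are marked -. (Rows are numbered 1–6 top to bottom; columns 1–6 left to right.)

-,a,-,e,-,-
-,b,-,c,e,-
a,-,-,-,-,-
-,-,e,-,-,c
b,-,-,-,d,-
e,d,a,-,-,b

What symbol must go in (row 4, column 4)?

Row 4, column 2: row 4 has {c, e} and column 2 has {a, b, d}, leaving only f.
Row 4, column 1: row 4 has {c, e, f} and column 1 has {a, b, e}, leaving only d.
Row 2, column 1: row 2 has {b, c, e} and column 1 has {a, b, d, e}, leaving only f.
Row 1, column 1: row 1 has {a, e} and column 1 has {a, b, d, e, f}, leaving only c.
Row 2, column 3: row 2 has {b, c, e, f} and column 3 has {a, e}, leaving only d.
Row 2, column 6: row 2 has {b, c, d, e, f} and column 6 has {b, c}, leaving only a.
Row 6, column 4: row 6 has {a, b, d, e} and column 4 has {c, e}, leaving only f.
Row 5, column 4: row 5 has {b, d} and column 4 has {c, e, f}, leaving only a.
Row 4 already has {c, d, e, f} and column 4 already has {a, c, e, f}, so row 4, column 4 must be b.

b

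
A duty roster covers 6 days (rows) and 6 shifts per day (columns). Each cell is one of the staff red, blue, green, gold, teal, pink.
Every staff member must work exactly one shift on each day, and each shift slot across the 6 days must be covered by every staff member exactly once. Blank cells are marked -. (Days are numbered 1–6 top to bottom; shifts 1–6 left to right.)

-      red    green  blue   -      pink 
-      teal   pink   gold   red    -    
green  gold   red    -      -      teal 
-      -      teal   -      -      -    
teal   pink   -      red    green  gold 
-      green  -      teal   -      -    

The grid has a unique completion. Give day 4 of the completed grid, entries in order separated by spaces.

pink blue teal green gold red

Day 4, shift 2: day 4 has {teal} and shift 2 has {red, green, gold, teal, pink}, leaving only blue.
Day 1, shift 1: day 1 has {red, blue, green, pink} and shift 1 has {green, teal}, leaving only gold.
Day 1, shift 5: day 1 has {red, blue, green, gold, pink} and shift 5 has {red, green}, leaving only teal.
Day 2, shift 1: day 2 has {red, gold, teal, pink} and shift 1 has {green, gold, teal}, leaving only blue.
Day 2, shift 6: day 2 has {red, blue, gold, teal, pink} and shift 6 has {gold, teal, pink}, leaving only green.
Day 4, shift 6: day 4 has {blue, teal} and shift 6 has {green, gold, teal, pink}, leaving only red.
Day 4, shift 1: day 4 has {red, blue, teal} and shift 1 has {blue, green, gold, teal}, leaving only pink.
Day 4, shift 4: day 4 has {red, blue, teal, pink} and shift 4 has {red, blue, gold, teal}, leaving only green.
Day 4, shift 5: day 4 has {red, blue, green, teal, pink} and shift 5 has {red, green, teal}, leaving only gold.
So day 4 reads: pink blue teal green gold red.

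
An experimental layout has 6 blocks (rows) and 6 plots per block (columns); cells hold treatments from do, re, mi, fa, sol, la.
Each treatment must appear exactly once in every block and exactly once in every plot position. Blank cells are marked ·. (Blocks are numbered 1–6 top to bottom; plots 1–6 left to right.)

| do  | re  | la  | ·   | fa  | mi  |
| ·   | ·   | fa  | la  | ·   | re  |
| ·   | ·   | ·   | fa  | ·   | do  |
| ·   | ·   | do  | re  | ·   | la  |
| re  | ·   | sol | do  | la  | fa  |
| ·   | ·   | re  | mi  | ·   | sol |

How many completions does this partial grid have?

Block 1, plot 4: eliminating its block and plot leaves {sol}.
Block 2, plot 1: eliminating its block and plot leaves {mi, sol}.
Block 2, plot 2: eliminating its block and plot leaves {do, mi, sol}.
Block 2, plot 5: eliminating its block and plot leaves {do, mi, sol}.
Block 3, plot 1: eliminating its block and plot leaves {mi, sol, la}.
Block 3, plot 2: eliminating its block and plot leaves {mi, sol, la}.
Block 3, plot 3: eliminating its block and plot leaves {mi}.
Block 3, plot 5: eliminating its block and plot leaves {re, mi, sol}.
Block 4, plot 1: eliminating its block and plot leaves {mi, fa, sol}.
Block 4, plot 2: eliminating its block and plot leaves {mi, fa, sol}.
Block 4, plot 5: eliminating its block and plot leaves {mi, sol}.
Block 5, plot 2: eliminating its block and plot leaves {mi}.
Block 6, plot 1: eliminating its block and plot leaves {fa, la}.
Block 6, plot 2: eliminating its block and plot leaves {do, fa, la}.
Block 6, plot 5: eliminating its block and plot leaves {do}.
Enumerating the assignments across these blanks that avoid any block or plot repeat gives 3 completions.

3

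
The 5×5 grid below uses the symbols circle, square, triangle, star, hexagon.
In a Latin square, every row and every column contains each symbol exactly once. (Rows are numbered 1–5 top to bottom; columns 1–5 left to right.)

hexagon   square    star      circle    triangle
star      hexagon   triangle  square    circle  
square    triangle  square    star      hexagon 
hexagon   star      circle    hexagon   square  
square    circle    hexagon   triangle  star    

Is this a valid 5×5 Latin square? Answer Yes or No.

No

Row 3 contains square twice (at columns 1 and 3); row 4 is also not a permutation.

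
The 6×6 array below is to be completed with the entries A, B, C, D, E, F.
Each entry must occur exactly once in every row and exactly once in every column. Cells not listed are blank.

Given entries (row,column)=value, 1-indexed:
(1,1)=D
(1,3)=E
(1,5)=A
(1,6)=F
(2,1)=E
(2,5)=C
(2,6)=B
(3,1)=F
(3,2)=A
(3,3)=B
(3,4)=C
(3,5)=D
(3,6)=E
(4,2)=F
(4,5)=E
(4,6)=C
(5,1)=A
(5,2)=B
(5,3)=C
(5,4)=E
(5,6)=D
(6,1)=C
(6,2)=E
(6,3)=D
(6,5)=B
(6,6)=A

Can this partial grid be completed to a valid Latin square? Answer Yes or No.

No row or column among the givens repeats a symbol, and propagating forced cells runs into no contradiction.
One valid completion exists (for instance, D C E B A F / E D F A C B / F A B C D E / B F A D E C / A B C E F D / C E D F B A).

Yes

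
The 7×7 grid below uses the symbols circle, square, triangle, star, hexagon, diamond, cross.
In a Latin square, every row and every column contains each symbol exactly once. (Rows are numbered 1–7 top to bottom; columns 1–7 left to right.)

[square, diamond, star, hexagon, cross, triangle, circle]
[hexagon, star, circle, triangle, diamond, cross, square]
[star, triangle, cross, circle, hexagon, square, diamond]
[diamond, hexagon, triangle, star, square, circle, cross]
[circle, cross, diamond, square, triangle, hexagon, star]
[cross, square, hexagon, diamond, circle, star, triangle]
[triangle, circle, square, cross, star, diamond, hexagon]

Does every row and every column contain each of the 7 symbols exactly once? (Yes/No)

Yes

Each row is a permutation of the 7 symbols, and so is each column.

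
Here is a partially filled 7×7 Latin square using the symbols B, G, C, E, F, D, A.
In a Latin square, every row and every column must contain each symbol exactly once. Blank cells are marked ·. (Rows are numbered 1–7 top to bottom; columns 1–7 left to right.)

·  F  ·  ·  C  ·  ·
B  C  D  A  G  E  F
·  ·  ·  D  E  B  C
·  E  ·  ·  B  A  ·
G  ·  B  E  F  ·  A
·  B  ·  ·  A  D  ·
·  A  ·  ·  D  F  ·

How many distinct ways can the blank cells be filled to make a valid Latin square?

7

Row 1, column 1: eliminating its row and column leaves {E, D, A}.
Row 1, column 3: eliminating its row and column leaves {G, E, A}.
Row 1, column 4: eliminating its row and column leaves {B, G}.
Row 1, column 6: eliminating its row and column leaves {G}.
Row 1, column 7: eliminating its row and column leaves {B, G, E, D}.
Row 3, column 1: eliminating its row and column leaves {F, A}.
Row 3, column 2: eliminating its row and column leaves {G}.
Row 3, column 3: eliminating its row and column leaves {G, F, A}.
Row 4, column 1: eliminating its row and column leaves {C, F, D}.
Row 4, column 3: eliminating its row and column leaves {G, C, F}.
Row 4, column 4: eliminating its row and column leaves {G, C, F}.
Row 4, column 7: eliminating its row and column leaves {G, D}.
Row 5, column 2: eliminating its row and column leaves {D}.
Row 5, column 6: eliminating its row and column leaves {C}.
Row 6, column 1: eliminating its row and column leaves {C, E, F}.
Row 6, column 3: eliminating its row and column leaves {G, C, E, F}.
Row 6, column 4: eliminating its row and column leaves {G, C, F}.
Row 6, column 7: eliminating its row and column leaves {G, E}.
Row 7, column 1: eliminating its row and column leaves {C, E}.
Row 7, column 3: eliminating its row and column leaves {G, C, E}.
Row 7, column 4: eliminating its row and column leaves {B, G, C}.
Row 7, column 7: eliminating its row and column leaves {B, G, E}.
Enumerating the assignments across these blanks that avoid any row or column repeat gives 7 completions.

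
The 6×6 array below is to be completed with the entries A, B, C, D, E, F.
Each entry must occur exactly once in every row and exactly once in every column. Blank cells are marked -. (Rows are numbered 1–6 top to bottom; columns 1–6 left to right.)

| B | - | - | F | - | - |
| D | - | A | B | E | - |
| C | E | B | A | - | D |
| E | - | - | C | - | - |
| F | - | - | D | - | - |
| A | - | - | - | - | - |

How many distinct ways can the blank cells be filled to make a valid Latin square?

34

Row 1, column 2: eliminating its row and column leaves {A, C, D}.
Row 1, column 3: eliminating its row and column leaves {C, D, E}.
Row 1, column 5: eliminating its row and column leaves {A, C, D}.
Row 1, column 6: eliminating its row and column leaves {A, C, E}.
Row 2, column 2: eliminating its row and column leaves {C, F}.
Row 2, column 6: eliminating its row and column leaves {C, F}.
Row 3, column 5: eliminating its row and column leaves {F}.
Row 4, column 2: eliminating its row and column leaves {A, B, D, F}.
Row 4, column 3: eliminating its row and column leaves {D, F}.
Row 4, column 5: eliminating its row and column leaves {A, B, D, F}.
Row 4, column 6: eliminating its row and column leaves {A, B, F}.
Row 5, column 2: eliminating its row and column leaves {A, B, C}.
Row 5, column 3: eliminating its row and column leaves {C, E}.
Row 5, column 5: eliminating its row and column leaves {A, B, C}.
Row 5, column 6: eliminating its row and column leaves {A, B, C, E}.
Row 6, column 2: eliminating its row and column leaves {B, C, D, F}.
Row 6, column 3: eliminating its row and column leaves {C, D, E, F}.
Row 6, column 4: eliminating its row and column leaves {E}.
Row 6, column 5: eliminating its row and column leaves {B, C, D, F}.
Row 6, column 6: eliminating its row and column leaves {B, C, E, F}.
Enumerating the assignments across these blanks that avoid any row or column repeat gives 34 completions.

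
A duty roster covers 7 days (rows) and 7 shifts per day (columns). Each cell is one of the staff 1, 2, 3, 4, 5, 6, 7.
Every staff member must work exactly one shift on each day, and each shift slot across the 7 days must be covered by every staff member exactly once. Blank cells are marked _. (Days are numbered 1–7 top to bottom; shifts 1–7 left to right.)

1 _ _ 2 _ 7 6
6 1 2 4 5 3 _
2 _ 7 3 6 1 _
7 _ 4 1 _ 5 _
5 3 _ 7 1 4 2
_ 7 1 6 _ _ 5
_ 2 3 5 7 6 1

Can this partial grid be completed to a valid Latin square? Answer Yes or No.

No day or shift among the givens repeats a symbol, and propagating forced cells runs into no contradiction.
One valid completion exists (for instance, 1 4 5 2 3 7 6 / 6 1 2 4 5 3 7 / 2 5 7 3 6 1 4 / 7 6 4 1 2 5 3 / 5 3 6 7 1 4 2 / 3 7 1 6 4 2 5 / 4 2 3 5 7 6 1).

Yes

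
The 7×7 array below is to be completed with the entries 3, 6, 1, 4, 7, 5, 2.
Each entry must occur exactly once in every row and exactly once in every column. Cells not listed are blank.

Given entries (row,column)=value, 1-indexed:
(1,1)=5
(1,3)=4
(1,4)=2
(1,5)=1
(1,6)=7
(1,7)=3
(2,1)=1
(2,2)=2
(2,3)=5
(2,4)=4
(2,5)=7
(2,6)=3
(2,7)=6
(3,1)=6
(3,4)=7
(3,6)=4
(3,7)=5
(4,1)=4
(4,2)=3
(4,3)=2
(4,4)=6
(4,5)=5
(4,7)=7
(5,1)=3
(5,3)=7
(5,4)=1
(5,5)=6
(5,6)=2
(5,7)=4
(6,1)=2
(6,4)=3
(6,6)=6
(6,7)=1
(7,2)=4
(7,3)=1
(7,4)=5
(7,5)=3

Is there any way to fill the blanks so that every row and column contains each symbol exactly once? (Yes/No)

No

Row 6, column 3: row 6 together with column 3 already contain {3, 6, 1, 4, 7, 5, 2} — every symbol — so nothing can go there. The grid has no valid completion.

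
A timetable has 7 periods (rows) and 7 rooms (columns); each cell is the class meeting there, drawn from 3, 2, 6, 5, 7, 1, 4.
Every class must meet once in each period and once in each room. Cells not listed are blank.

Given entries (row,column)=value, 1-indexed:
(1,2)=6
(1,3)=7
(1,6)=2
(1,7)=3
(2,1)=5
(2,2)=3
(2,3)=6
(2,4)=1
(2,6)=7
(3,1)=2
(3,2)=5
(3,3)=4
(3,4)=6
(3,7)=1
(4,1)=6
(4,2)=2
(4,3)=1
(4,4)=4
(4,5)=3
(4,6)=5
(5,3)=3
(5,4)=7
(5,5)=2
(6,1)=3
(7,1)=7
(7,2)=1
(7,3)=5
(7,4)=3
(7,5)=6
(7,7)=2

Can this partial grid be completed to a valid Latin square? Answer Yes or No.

Period 1, room 4: period 1 has {3, 2, 6, 7} and room 4 has {3, 6, 7, 1, 4}, so it must be 5.
Period 2, room 5: period 2 has {3, 6, 5, 7, 1} and room 5 has {3, 2, 6}, so it must be 4.
Now period 2, room 7: period 2 together with room 7 already contain {3, 2, 6, 5, 7, 1, 4} — every symbol — so nothing can go there. The grid has no valid completion.

No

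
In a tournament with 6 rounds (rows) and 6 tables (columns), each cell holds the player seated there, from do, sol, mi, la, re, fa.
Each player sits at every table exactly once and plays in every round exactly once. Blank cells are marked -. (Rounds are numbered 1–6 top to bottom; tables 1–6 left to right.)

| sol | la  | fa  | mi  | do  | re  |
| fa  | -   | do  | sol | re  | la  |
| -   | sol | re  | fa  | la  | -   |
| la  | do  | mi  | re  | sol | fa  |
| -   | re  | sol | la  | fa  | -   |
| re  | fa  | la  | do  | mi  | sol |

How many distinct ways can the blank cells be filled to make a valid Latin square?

2

Round 2, table 2: eliminating its round and table leaves {mi}.
Round 3, table 1: eliminating its round and table leaves {do, mi}.
Round 3, table 6: eliminating its round and table leaves {do, mi}.
Round 5, table 1: eliminating its round and table leaves {do, mi}.
Round 5, table 6: eliminating its round and table leaves {do, mi}.
Enumerating the assignments across these blanks that avoid any round or table repeat gives 2 completions.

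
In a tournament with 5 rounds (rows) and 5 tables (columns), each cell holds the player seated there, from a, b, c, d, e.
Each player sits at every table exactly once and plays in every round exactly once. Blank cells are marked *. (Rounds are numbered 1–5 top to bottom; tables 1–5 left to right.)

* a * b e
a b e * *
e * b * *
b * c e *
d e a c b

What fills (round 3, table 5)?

d

Round 1, table 1: round 1 has {a, b, e} and table 1 has {a, b, d, e}, leaving only c.
Round 1, table 3: round 1 has {a, b, c, e} and table 3 has {a, b, c, e}, leaving only d.
Round 2, table 4: round 2 has {a, b, e} and table 4 has {b, c, e}, leaving only d.
Round 2, table 5: round 2 has {a, b, d, e} and table 5 has {b, e}, leaving only c.
Round 3, table 4: round 3 has {b, e} and table 4 has {b, c, d, e}, leaving only a.
Round 3 already has {a, b, e} and table 5 already has {b, c, e}, so round 3, table 5 must be d.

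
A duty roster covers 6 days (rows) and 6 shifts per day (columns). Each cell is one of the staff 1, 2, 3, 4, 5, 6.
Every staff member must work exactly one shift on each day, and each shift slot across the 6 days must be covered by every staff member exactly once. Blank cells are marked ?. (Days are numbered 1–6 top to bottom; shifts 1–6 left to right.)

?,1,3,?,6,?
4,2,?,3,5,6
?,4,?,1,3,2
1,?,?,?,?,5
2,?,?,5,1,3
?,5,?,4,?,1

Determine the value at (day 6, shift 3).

6

Day 1, shift 1: day 1 has {1, 3, 6} and shift 1 has {1, 2, 4}, leaving only 5.
Day 1, shift 4: day 1 has {1, 3, 5, 6} and shift 4 has {1, 3, 4, 5}, leaving only 2.
Day 1, shift 6: day 1 has {1, 2, 3, 5, 6} and shift 6 has {1, 2, 3, 5, 6}, leaving only 4.
Day 2, shift 3: day 2 has {2, 3, 4, 5, 6} and shift 3 has {3}, leaving only 1.
Day 3, shift 1: day 3 has {1, 2, 3, 4} and shift 1 has {1, 2, 4, 5}, leaving only 6.
Day 3, shift 3: day 3 has {1, 2, 3, 4, 6} and shift 3 has {1, 3}, leaving only 5.
Day 4, shift 4: day 4 has {1, 5} and shift 4 has {1, 2, 3, 4, 5}, leaving only 6.
Day 4, shift 2: day 4 has {1, 5, 6} and shift 2 has {1, 2, 4, 5}, leaving only 3.
Day 5, shift 2: day 5 has {1, 2, 3, 5} and shift 2 has {1, 2, 3, 4, 5}, leaving only 6.
Day 5, shift 3: day 5 has {1, 2, 3, 5, 6} and shift 3 has {1, 3, 5}, leaving only 4.
Day 4, shift 3: day 4 has {1, 3, 5, 6} and shift 3 has {1, 3, 4, 5}, leaving only 2.
Day 6 already has {1, 4, 5} and shift 3 already has {1, 2, 3, 4, 5}, so day 6, shift 3 must be 6.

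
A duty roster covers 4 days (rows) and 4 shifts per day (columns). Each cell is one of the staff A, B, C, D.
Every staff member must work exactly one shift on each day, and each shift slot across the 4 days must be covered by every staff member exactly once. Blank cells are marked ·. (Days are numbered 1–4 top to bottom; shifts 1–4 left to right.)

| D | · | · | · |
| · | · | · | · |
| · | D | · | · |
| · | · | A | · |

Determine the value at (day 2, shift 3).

D

Day 2, shift 3 is narrowed to {B, C, D}.
If it were B, then day 3, shift 3 would be left with no valid symbol.
If it were C, then day 3, shift 3 would be left with no valid symbol.
So day 2, shift 3 must be D.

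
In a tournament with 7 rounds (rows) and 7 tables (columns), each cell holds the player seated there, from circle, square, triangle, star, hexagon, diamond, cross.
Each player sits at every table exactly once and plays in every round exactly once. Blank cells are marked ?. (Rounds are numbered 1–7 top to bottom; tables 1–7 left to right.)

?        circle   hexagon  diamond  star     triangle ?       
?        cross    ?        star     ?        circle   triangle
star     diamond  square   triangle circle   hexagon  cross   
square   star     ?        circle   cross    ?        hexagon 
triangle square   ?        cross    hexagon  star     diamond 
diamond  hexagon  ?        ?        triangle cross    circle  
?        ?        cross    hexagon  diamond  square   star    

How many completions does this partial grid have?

Round 1, table 1: eliminating its round and table leaves {cross}.
Round 1, table 7: eliminating its round and table leaves {square}.
Round 2, table 1: eliminating its round and table leaves {hexagon}.
Round 2, table 3: eliminating its round and table leaves {diamond}.
Round 2, table 5: eliminating its round and table leaves {square}.
Round 4, table 3: eliminating its round and table leaves {triangle, diamond}.
Round 4, table 6: eliminating its round and table leaves {diamond}.
Round 5, table 3: eliminating its round and table leaves {circle}.
Round 6, table 3: eliminating its round and table leaves {star}.
Round 6, table 4: eliminating its round and table leaves {square}.
Round 7, table 1: eliminating its round and table leaves {circle}.
Round 7, table 2: eliminating its round and table leaves {triangle}.
Only one assignment across all blanks avoids any round or table repeat, giving 1 completion.

1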